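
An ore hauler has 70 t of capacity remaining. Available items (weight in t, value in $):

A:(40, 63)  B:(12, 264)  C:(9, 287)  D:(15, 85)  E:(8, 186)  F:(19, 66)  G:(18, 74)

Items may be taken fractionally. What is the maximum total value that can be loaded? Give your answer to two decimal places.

Ratios (sorted): C 31.89, E 23.25, B 22.00, D 5.67, G 4.11, F 3.47, A 1.57
take C (9 @ 287); take E (8 @ 186); take B (12 @ 264); take D (15 @ 85); take G (18 @ 74); take 8/19 of F → 27.79. Capacity used 70/70.
Total value = 923.79

923.79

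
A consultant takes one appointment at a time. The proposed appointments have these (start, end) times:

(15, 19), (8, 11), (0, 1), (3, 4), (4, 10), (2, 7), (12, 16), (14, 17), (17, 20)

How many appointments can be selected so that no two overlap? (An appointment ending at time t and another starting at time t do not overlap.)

5

Order by finish time; keep every interval that doesn't clash with the previous kept one.
By end time: (0,1), (3,4), (2,7), (4,10), (8,11), (12,16), (14,17), (15,19), (17,20).
Pick (0,1); next start ≥ 1 → (3,4); next start ≥ 4 → (4,10); next start ≥ 10 → (12,16); next start ≥ 16 → (17,20).
Selected 5 appointments.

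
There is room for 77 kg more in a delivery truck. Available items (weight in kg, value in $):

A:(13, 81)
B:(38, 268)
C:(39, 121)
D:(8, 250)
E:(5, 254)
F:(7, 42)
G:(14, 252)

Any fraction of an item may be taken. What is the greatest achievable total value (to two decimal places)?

Greedy by value/weight ratio, highest first.
Ratios (sorted): E 50.80, D 31.25, G 18.00, B 7.05, A 6.23, F 6.00, C 3.10
take E (5 @ 254); take D (8 @ 250); take G (14 @ 252); take B (38 @ 268); take 12/13 of A → 74.77. Capacity used 77/77.
Total value = 1098.77

1098.77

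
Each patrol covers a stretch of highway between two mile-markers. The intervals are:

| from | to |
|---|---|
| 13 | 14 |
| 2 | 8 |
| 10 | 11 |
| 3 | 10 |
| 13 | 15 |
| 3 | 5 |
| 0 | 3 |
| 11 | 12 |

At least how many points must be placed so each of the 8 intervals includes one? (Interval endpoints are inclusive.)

Sorted: [0,3] [3,5] [2,8] [3,10] [10,11] [11,12] [13,14] [13,15]
{[0,3],[3,5],[2,8],[3,10]} hit by 3; {[10,11],[11,12]} hit by 11; {[13,14],[13,15]} hit by 14.
Points: 3, 11, 14 (3 total).

3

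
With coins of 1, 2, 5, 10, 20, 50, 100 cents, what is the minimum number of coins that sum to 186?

6

186 = 1×100 + 1×50 + 1×20 + 1×10 + 1×5 + 1×1
Total coins = 1 + 1 + 1 + 1 + 1 + 1 = 6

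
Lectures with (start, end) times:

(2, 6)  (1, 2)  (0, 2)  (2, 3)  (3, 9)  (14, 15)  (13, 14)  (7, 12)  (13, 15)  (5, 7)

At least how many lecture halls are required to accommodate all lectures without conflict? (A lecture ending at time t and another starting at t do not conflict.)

The answer is the maximum number of intervals overlapping at any instant.
starts: [0, 1, 2, 2, 3, 5, 7, 13, 13, 14]
ends:   [2, 2, 3, 6, 7, 9, 12, 14, 15, 15]
s0→1 s1→2 e2→1 e2→0 s2→1 s2→2 e3→1 s3→2 s5→3  — peak 3.

3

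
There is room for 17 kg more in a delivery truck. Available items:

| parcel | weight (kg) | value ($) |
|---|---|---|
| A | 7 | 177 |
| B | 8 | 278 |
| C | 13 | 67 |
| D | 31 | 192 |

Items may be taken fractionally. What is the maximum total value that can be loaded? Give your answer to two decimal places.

Greedy by value/weight ratio, highest first.
Order: B (278/8=34.75) > A (177/7=25.29) > D (192/31=6.19) > C (67/13=5.15)
Fill: take B (8 @ 278) → take A (7 @ 177) → take 2/31 of D → 12.39; 17/17 used.
Total value = 467.39

467.39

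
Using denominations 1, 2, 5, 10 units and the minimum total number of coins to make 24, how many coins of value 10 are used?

Use the largest denomination that fits, subtract, and repeat.
24 − 2×10→4 − 2×2→0
Count of 10: 2

2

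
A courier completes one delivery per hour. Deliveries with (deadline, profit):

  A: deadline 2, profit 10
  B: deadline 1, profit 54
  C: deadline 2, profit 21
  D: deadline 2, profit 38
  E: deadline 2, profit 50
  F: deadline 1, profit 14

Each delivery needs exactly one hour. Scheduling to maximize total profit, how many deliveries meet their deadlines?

Take jobs in profit order; each goes to the latest open slot no later than its deadline.
By profit: B(d1,54), E(d2,50), D(d2,38), C(d2,21), F(d1,14), A(d2,10)
B→slot 1; E→slot 2; D skipped; C skipped; F skipped; A skipped.
2 of 6 scheduled.

2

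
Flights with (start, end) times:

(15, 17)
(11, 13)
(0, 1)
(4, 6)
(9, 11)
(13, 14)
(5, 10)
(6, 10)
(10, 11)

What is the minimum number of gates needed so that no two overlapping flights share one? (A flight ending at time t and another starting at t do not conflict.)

3

Events (time:±→running): 0:+→1 1:-→0 4:+→1 5:+→2 6:-→1 6:+→2 9:+→3 … peak 3.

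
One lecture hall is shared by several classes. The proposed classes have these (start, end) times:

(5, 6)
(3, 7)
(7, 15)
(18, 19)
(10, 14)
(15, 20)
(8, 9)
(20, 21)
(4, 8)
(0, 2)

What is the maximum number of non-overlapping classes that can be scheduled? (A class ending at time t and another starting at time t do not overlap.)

6

By end time: (0,2), (5,6), (3,7), (4,8), (8,9), (10,14), (7,15), (18,19), (15,20), (20,21).
Pick (0,2); next start ≥ 2 → (5,6); next start ≥ 6 → (8,9); next start ≥ 9 → (10,14); next start ≥ 14 → (18,19); next start ≥ 19 → (20,21).
Selected 6 classes.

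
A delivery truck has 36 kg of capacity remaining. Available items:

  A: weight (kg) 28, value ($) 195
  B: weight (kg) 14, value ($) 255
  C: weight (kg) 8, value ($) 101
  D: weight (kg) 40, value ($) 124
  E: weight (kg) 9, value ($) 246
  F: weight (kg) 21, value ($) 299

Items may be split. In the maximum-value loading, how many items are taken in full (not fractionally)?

Sort by value per unit weight and fill in that order.
Order: E (246/9=27.33) > B (255/14=18.21) > F (299/21=14.24) > C (101/8=12.62) > A (195/28=6.96) > D (124/40=3.10)
Fill: take E (9 @ 246) → take B (14 @ 255) → take 13/21 of F → 185.10; 36/36 used.
2 item(s) taken whole; one partial (take 13/21 of F).

2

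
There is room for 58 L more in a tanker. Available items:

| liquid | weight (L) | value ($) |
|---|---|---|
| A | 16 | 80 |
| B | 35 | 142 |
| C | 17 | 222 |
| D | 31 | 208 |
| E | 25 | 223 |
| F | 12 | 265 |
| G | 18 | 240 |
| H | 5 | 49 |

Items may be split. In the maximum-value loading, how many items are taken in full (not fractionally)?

Ratios (sorted): F 22.08, G 13.33, C 13.06, H 9.80, E 8.92, D 6.71, A 5.00, B 4.06
take F (12 @ 265); take G (18 @ 240); take C (17 @ 222); take H (5 @ 49); take 6/25 of E → 53.52. Capacity used 58/58.
4 item(s) taken whole; one partial (take 6/25 of E).

4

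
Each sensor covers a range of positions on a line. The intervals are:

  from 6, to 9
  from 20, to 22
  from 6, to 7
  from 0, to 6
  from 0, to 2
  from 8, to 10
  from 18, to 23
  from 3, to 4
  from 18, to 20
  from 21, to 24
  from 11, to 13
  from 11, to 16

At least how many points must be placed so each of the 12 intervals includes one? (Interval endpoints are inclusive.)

Sorted: [0,2] [3,4] [0,6] [6,7] [6,9] [8,10] [11,13] [11,16] [18,20] [20,22] [18,23] [21,24]
{[0,2]} hit by 2; {[3,4],[0,6]} hit by 4; {[6,7],[6,9]} hit by 7; {[8,10]} hit by 10; {[11,13],[11,16]} hit by 13; {[18,20],[20,22],[18,23]} hit by 20; {[21,24]} hit by 24.
Points: 2, 4, 7, 10, 13, 20, 24 (7 total).

7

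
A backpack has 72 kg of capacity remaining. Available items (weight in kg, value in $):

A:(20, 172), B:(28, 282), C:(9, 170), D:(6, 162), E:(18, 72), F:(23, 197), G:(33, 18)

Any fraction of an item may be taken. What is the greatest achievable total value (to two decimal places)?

Ratios (sorted): D 27.00, C 18.89, B 10.07, A 8.60, F 8.57, E 4.00, G 0.55
take D (6 @ 162); take C (9 @ 170); take B (28 @ 282); take A (20 @ 172); take 9/23 of F → 77.09. Capacity used 72/72.
Total value = 863.09

863.09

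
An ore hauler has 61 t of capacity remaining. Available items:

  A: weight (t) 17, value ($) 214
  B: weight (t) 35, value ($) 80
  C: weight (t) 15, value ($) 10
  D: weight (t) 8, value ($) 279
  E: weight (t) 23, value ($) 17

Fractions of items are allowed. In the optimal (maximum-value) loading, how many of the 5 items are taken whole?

3

Order: D (279/8=34.88) > A (214/17=12.59) > B (80/35=2.29) > E (17/23=0.74) > C (10/15=0.67)
Fill: take D (8 @ 279) → take A (17 @ 214) → take B (35 @ 80) → take 1/23 of E → 0.74; 61/61 used.
3 item(s) taken whole; one partial (take 1/23 of E).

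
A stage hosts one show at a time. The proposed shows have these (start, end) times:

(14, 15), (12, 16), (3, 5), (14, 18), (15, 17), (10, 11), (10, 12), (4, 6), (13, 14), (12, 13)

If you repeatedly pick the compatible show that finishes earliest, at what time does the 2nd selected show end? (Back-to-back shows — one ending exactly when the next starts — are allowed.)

Sort by end time and greedily take each interval whose start is ≥ the last chosen end.
Sorted by end: (3,5)  (4,6)  (10,11)  (10,12)  (12,13)  (13,14)  (14,15)  (12,16)  (15,17)  (14,18)
take (3,5); skip (4,6); take (10,11); take (12,13); take (13,14); take (14,15); take (15,17).
Selected: (3,5) (10,11) (12,13) (13,14) (14,15) (15,17)

11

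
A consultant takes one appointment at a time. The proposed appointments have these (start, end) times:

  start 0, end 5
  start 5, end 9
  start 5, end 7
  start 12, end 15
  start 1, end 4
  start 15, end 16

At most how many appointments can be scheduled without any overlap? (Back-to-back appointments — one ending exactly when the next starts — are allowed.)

Order by finish time; keep every interval that doesn't clash with the previous kept one.
Sorted by end: (1,4)  (0,5)  (5,7)  (5,9)  (12,15)  (15,16)
take (1,4); take (5,7); skip (5,9); take (12,15); take (15,16).
Selected 4 appointments.

4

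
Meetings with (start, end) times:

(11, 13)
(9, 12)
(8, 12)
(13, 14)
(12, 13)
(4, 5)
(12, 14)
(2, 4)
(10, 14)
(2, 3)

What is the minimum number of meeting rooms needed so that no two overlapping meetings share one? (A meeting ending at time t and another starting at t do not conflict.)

4

Count concurrent intervals with a sweep; the peak is the room count.
starts: [2, 2, 4, 8, 9, 10, 11, 12, 12, 13]
ends:   [3, 4, 5, 12, 12, 13, 13, 14, 14, 14]
s2→1 s2→2 e3→1 e4→0 s4→1 e5→0 s8→1 s9→2 s10→3 s11→4  — peak 4.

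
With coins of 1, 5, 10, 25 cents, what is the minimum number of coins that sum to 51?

3

Use the largest denomination that fits, subtract, and repeat.
51 − 2×25→1 − 1×1→0
Total coins = 2 + 1 = 3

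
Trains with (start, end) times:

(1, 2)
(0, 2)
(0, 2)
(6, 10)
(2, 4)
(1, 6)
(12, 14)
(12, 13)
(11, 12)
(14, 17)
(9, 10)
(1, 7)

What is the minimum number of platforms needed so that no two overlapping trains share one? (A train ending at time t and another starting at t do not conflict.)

The answer is the maximum number of intervals overlapping at any instant.
starts: [0, 0, 1, 1, 1, 2, 6, 9, 11, 12, 12, 14]
ends:   [2, 2, 2, 4, 6, 7, 10, 10, 12, 13, 14, 17]
s0→1 s0→2 s1→3 s1→4 s1→5  — peak 5.

5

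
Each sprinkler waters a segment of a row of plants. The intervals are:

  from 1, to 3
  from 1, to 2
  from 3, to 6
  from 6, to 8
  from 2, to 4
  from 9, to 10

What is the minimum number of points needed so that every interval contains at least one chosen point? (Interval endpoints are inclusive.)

Process intervals by earliest right end; each time one isn't hit yet, stab at its right endpoint.
By right end: [1,2]  [1,3]  [2,4]  [3,6]  [6,8]  [9,10]
[1,2] uncovered → point at 2; [3,6] uncovered → point at 6; [9,10] uncovered → point at 10.
Points: 2, 6, 10 (3 total).

3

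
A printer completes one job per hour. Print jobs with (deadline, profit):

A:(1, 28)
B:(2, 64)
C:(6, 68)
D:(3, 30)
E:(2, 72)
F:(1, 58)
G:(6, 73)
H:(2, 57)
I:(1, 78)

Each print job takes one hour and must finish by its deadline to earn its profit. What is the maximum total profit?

321

Sort by profit descending; place each in the latest free slot ≤ its deadline.
Profit order: I=78 G=73 E=72 C=68 B=64 F=58 H=57 D=30 A=28
Assign: I→slot 1, G→slot 6, E→slot 2, C→slot 5, B skipped, F skipped, H skipped, D→slot 3, A skipped.
Slots: [1:I] [2:E] [3:D] [5:C] [6:G]
Profit = 78 + 72 + 30 + 68 + 73 = 321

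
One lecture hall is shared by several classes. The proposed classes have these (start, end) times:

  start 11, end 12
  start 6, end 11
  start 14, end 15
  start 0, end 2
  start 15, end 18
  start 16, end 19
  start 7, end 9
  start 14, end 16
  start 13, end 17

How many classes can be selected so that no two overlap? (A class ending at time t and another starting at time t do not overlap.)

5

By end time: (0,2), (7,9), (6,11), (11,12), (14,15), (14,16), (13,17), (15,18), (16,19).
Pick (0,2); next start ≥ 2 → (7,9); next start ≥ 9 → (11,12); next start ≥ 12 → (14,15); next start ≥ 15 → (15,18).
Selected 5 classes.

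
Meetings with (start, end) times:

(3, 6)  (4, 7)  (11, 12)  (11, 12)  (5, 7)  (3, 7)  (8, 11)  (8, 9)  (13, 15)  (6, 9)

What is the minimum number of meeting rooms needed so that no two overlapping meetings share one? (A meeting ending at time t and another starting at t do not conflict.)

4

starts: [3, 3, 4, 5, 6, 8, 8, 11, 11, 13]
ends:   [6, 7, 7, 7, 9, 9, 11, 12, 12, 15]
s3→1 s3→2 s4→3 s5→4  — peak 4.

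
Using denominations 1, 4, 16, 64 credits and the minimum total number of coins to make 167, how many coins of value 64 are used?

2

167 = 2×64 + 2×16 + 1×4 + 3×1
Count of 64: 2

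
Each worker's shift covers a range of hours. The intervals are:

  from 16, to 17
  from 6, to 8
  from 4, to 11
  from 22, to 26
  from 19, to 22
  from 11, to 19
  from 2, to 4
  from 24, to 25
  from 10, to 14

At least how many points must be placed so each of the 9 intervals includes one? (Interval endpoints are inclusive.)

6

Sorted: [2,4] [6,8] [4,11] [10,14] [16,17] [11,19] [19,22] [24,25] [22,26]
{[2,4]} hit by 4; {[6,8],[4,11]} hit by 8; {[10,14]} hit by 14; {[16,17],[11,19]} hit by 17; {[19,22]} hit by 22; {[24,25],[22,26]} hit by 25.
Points: 4, 8, 14, 17, 22, 25 (6 total).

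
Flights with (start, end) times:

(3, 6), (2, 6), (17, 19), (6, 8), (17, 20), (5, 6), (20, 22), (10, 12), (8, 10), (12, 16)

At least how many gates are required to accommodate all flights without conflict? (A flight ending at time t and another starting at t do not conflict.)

3

Count concurrent intervals with a sweep; the peak is the room count.
Events (time:±→running): 2:+→1 3:+→2 5:+→3 … peak 3.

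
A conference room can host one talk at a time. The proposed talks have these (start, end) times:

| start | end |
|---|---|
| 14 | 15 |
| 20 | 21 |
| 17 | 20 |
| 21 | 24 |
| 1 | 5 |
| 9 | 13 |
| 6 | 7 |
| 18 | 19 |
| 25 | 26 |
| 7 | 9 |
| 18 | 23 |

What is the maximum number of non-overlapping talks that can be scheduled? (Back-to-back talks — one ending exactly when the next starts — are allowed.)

Greedy by earliest finish: after sorting by end time, pick each interval compatible with the last pick.
Sorted by end: (1,5)  (6,7)  (7,9)  (9,13)  (14,15)  (18,19)  (17,20)  (20,21)  (18,23)  (21,24)  (25,26)
take (1,5); take (6,7); take (7,9); take (9,13); take (14,15); take (18,19); take (20,21); skip (18,23); take (21,24); take (25,26).
Selected 9 talks.

9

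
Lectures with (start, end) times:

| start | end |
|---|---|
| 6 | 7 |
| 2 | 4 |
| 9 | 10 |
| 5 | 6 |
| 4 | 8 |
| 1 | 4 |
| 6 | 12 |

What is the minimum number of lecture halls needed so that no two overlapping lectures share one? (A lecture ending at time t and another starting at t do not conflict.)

3

Events (time:±→running): 1:+→1 2:+→2 4:-→1 4:-→0 4:+→1 5:+→2 6:-→1 6:+→2 6:+→3 … peak 3.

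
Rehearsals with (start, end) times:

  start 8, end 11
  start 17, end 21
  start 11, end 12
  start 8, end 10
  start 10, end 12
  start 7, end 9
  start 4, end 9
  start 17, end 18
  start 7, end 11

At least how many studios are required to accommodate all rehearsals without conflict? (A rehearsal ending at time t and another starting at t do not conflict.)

5

Count concurrent intervals with a sweep; the peak is the room count.
starts: [4, 7, 7, 8, 8, 10, 11, 17, 17]
ends:   [9, 9, 10, 11, 11, 12, 12, 18, 21]
s4→1 s7→2 s7→3 s8→4 s8→5  — peak 5.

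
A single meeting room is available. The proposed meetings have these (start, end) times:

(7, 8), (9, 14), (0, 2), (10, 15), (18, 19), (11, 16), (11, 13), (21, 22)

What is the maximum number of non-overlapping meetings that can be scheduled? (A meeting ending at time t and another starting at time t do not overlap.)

By end time: (0,2), (7,8), (11,13), (9,14), (10,15), (11,16), (18,19), (21,22).
Pick (0,2); next start ≥ 2 → (7,8); next start ≥ 8 → (11,13); next start ≥ 13 → (18,19); next start ≥ 19 → (21,22).
Selected 5 meetings.

5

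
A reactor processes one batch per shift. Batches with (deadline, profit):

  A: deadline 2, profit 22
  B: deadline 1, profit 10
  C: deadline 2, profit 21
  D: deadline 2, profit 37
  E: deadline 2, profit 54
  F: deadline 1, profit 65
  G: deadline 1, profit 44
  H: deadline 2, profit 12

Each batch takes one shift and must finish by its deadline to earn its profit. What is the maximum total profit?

119

Take jobs in profit order; each goes to the latest open slot no later than its deadline.
Profit order: F=65 E=54 G=44 D=37 A=22 C=21 H=12 B=10
Assign: F→slot 1, E→slot 2, G skipped, D skipped, A skipped, C skipped, H skipped, B skipped.
Slots: [1:F] [2:E]
Profit = 65 + 54 = 119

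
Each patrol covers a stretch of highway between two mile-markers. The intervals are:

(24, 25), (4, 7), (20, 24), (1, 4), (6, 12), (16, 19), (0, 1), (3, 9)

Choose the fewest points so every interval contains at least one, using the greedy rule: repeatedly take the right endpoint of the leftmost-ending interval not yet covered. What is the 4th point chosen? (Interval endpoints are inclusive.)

Sort by right endpoint; whenever an interval is uncovered, place a point at its right end.
Sorted: [0,1] [1,4] [4,7] [3,9] [6,12] [16,19] [20,24] [24,25]
{[0,1],[1,4]} hit by 1; {[4,7],[3,9],[6,12]} hit by 7; {[16,19]} hit by 19; {[20,24],[24,25]} hit by 24.
Points: 1, 7, 19, 24 (4 total).

24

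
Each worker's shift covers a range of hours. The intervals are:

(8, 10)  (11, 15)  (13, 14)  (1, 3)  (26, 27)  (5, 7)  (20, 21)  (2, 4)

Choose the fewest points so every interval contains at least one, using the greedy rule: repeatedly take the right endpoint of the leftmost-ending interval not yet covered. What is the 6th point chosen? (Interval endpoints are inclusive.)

27

Sorted: [1,3] [2,4] [5,7] [8,10] [13,14] [11,15] [20,21] [26,27]
{[1,3],[2,4]} hit by 3; {[5,7]} hit by 7; {[8,10]} hit by 10; {[13,14],[11,15]} hit by 14; {[20,21]} hit by 21; {[26,27]} hit by 27.
Points: 3, 7, 10, 14, 21, 27 (6 total).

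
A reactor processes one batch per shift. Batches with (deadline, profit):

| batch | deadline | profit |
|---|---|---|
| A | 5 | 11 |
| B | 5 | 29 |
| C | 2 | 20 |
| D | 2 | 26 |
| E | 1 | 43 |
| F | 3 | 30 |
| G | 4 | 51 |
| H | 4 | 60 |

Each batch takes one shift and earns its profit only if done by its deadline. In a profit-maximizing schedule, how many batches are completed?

5

By profit: H(d4,60), G(d4,51), E(d1,43), F(d3,30), B(d5,29), D(d2,26), C(d2,20), A(d5,11)
H→slot 4; G→slot 3; E→slot 1; F→slot 2; B→slot 5; D skipped; C skipped; A skipped.
5 of 8 scheduled.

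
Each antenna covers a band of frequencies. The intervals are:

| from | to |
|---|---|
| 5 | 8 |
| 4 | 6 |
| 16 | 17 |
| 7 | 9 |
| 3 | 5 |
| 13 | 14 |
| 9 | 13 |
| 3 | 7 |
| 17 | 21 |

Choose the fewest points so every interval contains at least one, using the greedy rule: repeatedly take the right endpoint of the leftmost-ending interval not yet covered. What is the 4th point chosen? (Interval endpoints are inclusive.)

Process intervals by earliest right end; each time one isn't hit yet, stab at its right endpoint.
Sorted: [3,5] [4,6] [3,7] [5,8] [7,9] [9,13] [13,14] [16,17] [17,21]
{[3,5],[4,6],[3,7],[5,8]} hit by 5; {[7,9],[9,13]} hit by 9; {[13,14]} hit by 14; {[16,17],[17,21]} hit by 17.
Points: 5, 9, 14, 17 (4 total).

17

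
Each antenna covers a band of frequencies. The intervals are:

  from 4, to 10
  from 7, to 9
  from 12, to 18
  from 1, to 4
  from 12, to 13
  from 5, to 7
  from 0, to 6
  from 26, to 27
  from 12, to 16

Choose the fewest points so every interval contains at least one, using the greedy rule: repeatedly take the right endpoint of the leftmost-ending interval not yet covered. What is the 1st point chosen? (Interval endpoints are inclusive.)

4

Process intervals by earliest right end; each time one isn't hit yet, stab at its right endpoint.
Sorted: [1,4] [0,6] [5,7] [7,9] [4,10] [12,13] [12,16] [12,18] [26,27]
{[1,4],[0,6]} hit by 4; {[5,7],[7,9],[4,10]} hit by 7; {[12,13],[12,16],[12,18]} hit by 13; {[26,27]} hit by 27.
Points: 4, 7, 13, 27 (4 total).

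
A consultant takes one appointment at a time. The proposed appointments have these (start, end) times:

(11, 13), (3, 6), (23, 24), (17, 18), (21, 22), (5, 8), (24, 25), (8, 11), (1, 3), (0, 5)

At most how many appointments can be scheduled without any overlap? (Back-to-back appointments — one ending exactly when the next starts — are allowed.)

8

Sorted by end: (1,3)  (0,5)  (3,6)  (5,8)  (8,11)  (11,13)  (17,18)  (21,22)  (23,24)  (24,25)
take (1,3); skip (0,5); take (3,6); skip (5,8); take (8,11); take (11,13); take (17,18); take (21,22); take (23,24); take (24,25).
Selected 8 appointments.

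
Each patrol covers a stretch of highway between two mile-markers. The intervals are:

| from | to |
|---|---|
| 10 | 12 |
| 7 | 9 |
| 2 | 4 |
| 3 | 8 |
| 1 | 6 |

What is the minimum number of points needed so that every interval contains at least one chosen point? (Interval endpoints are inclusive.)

Process intervals by earliest right end; each time one isn't hit yet, stab at its right endpoint.
By right end: [2,4]  [1,6]  [3,8]  [7,9]  [10,12]
[2,4] uncovered → point at 4; [7,9] uncovered → point at 9; [10,12] uncovered → point at 12.
Points: 4, 9, 12 (3 total).

3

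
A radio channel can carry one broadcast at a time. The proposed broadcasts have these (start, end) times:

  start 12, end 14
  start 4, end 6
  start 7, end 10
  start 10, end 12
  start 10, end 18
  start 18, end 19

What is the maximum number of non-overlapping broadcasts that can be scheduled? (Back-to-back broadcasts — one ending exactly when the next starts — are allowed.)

Order by finish time; keep every interval that doesn't clash with the previous kept one.
By end time: (4,6), (7,10), (10,12), (12,14), (10,18), (18,19).
Pick (4,6); next start ≥ 6 → (7,10); next start ≥ 10 → (10,12); next start ≥ 12 → (12,14); next start ≥ 14 → (18,19).
Selected 5 broadcasts.

5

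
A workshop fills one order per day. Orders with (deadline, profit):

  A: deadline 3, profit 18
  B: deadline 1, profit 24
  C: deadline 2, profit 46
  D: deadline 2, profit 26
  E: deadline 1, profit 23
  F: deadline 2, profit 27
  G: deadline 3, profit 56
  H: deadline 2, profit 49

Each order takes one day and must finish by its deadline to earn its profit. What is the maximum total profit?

Take jobs in profit order; each goes to the latest open slot no later than its deadline.
Profit order: G=56 H=49 C=46 F=27 D=26 B=24 E=23 A=18
Assign: G→slot 3, H→slot 2, C→slot 1, F skipped, D skipped, B skipped, E skipped, A skipped.
Slots: [1:C] [2:H] [3:G]
Profit = 46 + 49 + 56 = 151

151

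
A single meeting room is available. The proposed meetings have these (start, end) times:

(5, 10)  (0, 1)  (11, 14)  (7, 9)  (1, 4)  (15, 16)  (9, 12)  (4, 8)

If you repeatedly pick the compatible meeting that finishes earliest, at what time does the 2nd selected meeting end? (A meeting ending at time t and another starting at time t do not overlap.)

By end time: (0,1), (1,4), (4,8), (7,9), (5,10), (9,12), (11,14), (15,16).
Pick (0,1); next start ≥ 1 → (1,4); next start ≥ 4 → (4,8); next start ≥ 8 → (9,12); next start ≥ 12 → (15,16).
Selected: (0,1) (1,4) (4,8) (9,12) (15,16)

4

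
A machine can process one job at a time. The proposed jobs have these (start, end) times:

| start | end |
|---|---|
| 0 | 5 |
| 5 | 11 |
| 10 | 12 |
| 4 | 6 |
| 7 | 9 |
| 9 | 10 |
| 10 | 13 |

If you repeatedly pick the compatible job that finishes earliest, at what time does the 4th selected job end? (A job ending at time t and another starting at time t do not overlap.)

Sorted by end: (0,5)  (4,6)  (7,9)  (9,10)  (5,11)  (10,12)  (10,13)
take (0,5); take (7,9); take (9,10); take (10,12); skip (10,13).
Selected: (0,5) (7,9) (9,10) (10,12)

12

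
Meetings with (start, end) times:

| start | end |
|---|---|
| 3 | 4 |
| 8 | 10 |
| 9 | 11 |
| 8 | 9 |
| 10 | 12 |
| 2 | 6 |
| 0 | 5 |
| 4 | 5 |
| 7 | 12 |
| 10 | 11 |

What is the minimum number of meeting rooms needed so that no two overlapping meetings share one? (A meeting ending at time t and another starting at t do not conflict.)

4

The answer is the maximum number of intervals overlapping at any instant.
Events (time:±→running): 0:+→1 2:+→2 3:+→3 4:-→2 4:+→3 5:-→2 5:-→1 6:-→0 7:+→1 8:+→2 8:+→3 9:-→2 9:+→3 10:-→2 10:+→3 10:+→4 … peak 4.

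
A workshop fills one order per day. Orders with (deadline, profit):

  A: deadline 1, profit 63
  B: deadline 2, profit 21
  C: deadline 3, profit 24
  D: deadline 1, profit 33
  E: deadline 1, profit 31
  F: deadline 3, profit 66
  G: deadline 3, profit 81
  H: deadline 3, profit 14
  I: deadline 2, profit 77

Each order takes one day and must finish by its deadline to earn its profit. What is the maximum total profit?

224

Profit order: G=81 I=77 F=66 A=63 D=33 E=31 C=24 B=21 H=14
Assign: G→slot 3, I→slot 2, F→slot 1, A skipped, D skipped, E skipped, C skipped, B skipped, H skipped.
Slots: [1:F] [2:I] [3:G]
Profit = 66 + 77 + 81 = 224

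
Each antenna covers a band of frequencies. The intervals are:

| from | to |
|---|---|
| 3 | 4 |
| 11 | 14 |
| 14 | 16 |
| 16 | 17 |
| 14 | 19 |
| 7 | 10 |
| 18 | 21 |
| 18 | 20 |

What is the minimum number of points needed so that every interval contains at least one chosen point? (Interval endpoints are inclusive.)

5

By right end: [3,4]  [7,10]  [11,14]  [14,16]  [16,17]  [14,19]  [18,20]  [18,21]
[3,4] uncovered → point at 4; [7,10] uncovered → point at 10; [11,14] uncovered → point at 14; [16,17] uncovered → point at 17; [18,20] uncovered → point at 20.
Points: 4, 10, 14, 17, 20 (5 total).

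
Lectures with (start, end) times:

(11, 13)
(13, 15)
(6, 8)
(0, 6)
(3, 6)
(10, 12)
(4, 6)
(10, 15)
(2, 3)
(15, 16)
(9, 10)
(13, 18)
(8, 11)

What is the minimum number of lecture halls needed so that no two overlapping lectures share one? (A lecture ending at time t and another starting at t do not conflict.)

3

The answer is the maximum number of intervals overlapping at any instant.
starts: [0, 2, 3, 4, 6, 8, 9, 10, 10, 11, 13, 13, 15]
ends:   [3, 6, 6, 6, 8, 10, 11, 12, 13, 15, 15, 16, 18]
s0→1 s2→2 e3→1 s3→2 s4→3  — peak 3.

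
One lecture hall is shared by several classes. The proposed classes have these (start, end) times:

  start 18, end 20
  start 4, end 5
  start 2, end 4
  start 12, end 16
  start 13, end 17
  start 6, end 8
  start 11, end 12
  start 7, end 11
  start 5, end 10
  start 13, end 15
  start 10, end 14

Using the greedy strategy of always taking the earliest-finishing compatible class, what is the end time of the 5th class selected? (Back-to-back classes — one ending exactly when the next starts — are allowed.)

15

Sort by end time and greedily take each interval whose start is ≥ the last chosen end.
By end time: (2,4), (4,5), (6,8), (5,10), (7,11), (11,12), (10,14), (13,15), (12,16), (13,17), (18,20).
Pick (2,4); next start ≥ 4 → (4,5); next start ≥ 5 → (6,8); next start ≥ 8 → (11,12); next start ≥ 12 → (13,15); next start ≥ 15 → (18,20).
Selected: (2,4) (4,5) (6,8) (11,12) (13,15) (18,20)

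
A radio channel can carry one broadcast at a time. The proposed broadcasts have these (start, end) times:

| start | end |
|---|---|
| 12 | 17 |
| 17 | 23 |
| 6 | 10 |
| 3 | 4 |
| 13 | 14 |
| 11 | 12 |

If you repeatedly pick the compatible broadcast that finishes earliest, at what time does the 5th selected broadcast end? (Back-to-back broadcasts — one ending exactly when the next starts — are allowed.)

Order by finish time; keep every interval that doesn't clash with the previous kept one.
Sorted by end: (3,4)  (6,10)  (11,12)  (13,14)  (12,17)  (17,23)
take (3,4); take (6,10); take (11,12); take (13,14); skip (12,17); take (17,23).
Selected: (3,4) (6,10) (11,12) (13,14) (17,23)

23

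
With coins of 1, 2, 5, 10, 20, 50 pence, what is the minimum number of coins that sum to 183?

7

183 − 3×50→33 − 1×20→13 − 1×10→3 − 1×2→1 − 1×1→0
Total coins = 3 + 1 + 1 + 1 + 1 = 7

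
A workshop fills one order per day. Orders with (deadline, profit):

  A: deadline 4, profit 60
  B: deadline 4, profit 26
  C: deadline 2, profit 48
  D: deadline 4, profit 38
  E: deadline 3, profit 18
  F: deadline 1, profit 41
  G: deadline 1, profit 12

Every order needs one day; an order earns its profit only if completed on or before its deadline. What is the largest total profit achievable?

187

Sort by profit descending; place each in the latest free slot ≤ its deadline.
Profit order: A=60 C=48 F=41 D=38 B=26 E=18 G=12
Assign: A→slot 4, C→slot 2, F→slot 1, D→slot 3, B skipped, E skipped, G skipped.
Slots: [1:F] [2:C] [3:D] [4:A]
Profit = 41 + 48 + 38 + 60 = 187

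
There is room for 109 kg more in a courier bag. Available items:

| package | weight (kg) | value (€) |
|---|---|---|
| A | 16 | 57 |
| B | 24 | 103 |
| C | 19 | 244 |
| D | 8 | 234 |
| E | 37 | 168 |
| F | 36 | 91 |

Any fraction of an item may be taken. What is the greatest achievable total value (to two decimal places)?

818.64

Order: D (234/8=29.25) > C (244/19=12.84) > E (168/37=4.54) > B (103/24=4.29) > A (57/16=3.56) > F (91/36=2.53)
Fill: take D (8 @ 234) → take C (19 @ 244) → take E (37 @ 168) → take B (24 @ 103) → take A (16 @ 57) → take 5/36 of F → 12.64; 109/109 used.
Total value = 818.64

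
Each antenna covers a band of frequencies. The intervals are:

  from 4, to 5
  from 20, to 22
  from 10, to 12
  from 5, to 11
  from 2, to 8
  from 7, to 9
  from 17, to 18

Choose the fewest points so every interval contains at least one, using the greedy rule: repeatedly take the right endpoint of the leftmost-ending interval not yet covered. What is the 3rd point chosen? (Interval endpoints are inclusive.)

Sort by right endpoint; whenever an interval is uncovered, place a point at its right end.
By right end: [4,5]  [2,8]  [7,9]  [5,11]  [10,12]  [17,18]  [20,22]
[4,5] uncovered → point at 5; [7,9] uncovered → point at 9; [10,12] uncovered → point at 12; [17,18] uncovered → point at 18; [20,22] uncovered → point at 22.
Points: 5, 9, 12, 18, 22 (5 total).

12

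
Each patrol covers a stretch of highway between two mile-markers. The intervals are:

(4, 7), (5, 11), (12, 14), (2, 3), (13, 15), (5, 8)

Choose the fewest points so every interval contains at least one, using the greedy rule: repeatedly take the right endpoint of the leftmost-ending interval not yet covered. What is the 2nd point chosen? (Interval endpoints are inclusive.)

7

Sorted: [2,3] [4,7] [5,8] [5,11] [12,14] [13,15]
{[2,3]} hit by 3; {[4,7],[5,8],[5,11]} hit by 7; {[12,14],[13,15]} hit by 14.
Points: 3, 7, 14 (3 total).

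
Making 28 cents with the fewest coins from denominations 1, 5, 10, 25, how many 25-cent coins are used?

1

28 = 1×25 + 3×1
Count of 25: 1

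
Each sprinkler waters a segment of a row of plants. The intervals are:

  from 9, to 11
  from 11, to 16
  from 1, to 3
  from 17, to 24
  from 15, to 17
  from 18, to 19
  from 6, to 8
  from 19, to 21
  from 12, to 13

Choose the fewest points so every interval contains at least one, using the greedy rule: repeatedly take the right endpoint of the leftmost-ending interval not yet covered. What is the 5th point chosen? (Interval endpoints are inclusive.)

By right end: [1,3]  [6,8]  [9,11]  [12,13]  [11,16]  [15,17]  [18,19]  [19,21]  [17,24]
[1,3] uncovered → point at 3; [6,8] uncovered → point at 8; [9,11] uncovered → point at 11; [12,13] uncovered → point at 13; [15,17] uncovered → point at 17; [18,19] uncovered → point at 19.
Points: 3, 8, 11, 13, 17, 19 (6 total).

17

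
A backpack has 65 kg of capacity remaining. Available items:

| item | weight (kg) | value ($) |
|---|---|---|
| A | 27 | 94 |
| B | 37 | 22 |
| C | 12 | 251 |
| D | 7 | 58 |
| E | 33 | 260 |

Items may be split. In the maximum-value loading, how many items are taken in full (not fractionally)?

Ratios (sorted): C 20.92, D 8.29, E 7.88, A 3.48, B 0.59
take C (12 @ 251); take D (7 @ 58); take E (33 @ 260); take 13/27 of A → 45.26. Capacity used 65/65.
3 item(s) taken whole; one partial (take 13/27 of A).

3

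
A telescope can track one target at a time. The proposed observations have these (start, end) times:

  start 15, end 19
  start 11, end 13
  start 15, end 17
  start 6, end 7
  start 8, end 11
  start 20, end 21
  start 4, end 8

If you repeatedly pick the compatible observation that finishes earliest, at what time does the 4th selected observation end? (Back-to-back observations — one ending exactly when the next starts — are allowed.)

Sort by end time and greedily take each interval whose start is ≥ the last chosen end.
By end time: (6,7), (4,8), (8,11), (11,13), (15,17), (15,19), (20,21).
Pick (6,7); next start ≥ 7 → (8,11); next start ≥ 11 → (11,13); next start ≥ 13 → (15,17); next start ≥ 17 → (20,21).
Selected: (6,7) (8,11) (11,13) (15,17) (20,21)

17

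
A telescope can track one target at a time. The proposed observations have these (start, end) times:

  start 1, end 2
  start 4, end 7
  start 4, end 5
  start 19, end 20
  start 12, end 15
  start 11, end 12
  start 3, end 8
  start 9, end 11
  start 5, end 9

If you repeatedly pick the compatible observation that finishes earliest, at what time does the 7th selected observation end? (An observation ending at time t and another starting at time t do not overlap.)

20

Sort by end time and greedily take each interval whose start is ≥ the last chosen end.
By end time: (1,2), (4,5), (4,7), (3,8), (5,9), (9,11), (11,12), (12,15), (19,20).
Pick (1,2); next start ≥ 2 → (4,5); next start ≥ 5 → (5,9); next start ≥ 9 → (9,11); next start ≥ 11 → (11,12); next start ≥ 12 → (12,15); next start ≥ 15 → (19,20).
Selected: (1,2) (4,5) (5,9) (9,11) (11,12) (12,15) (19,20)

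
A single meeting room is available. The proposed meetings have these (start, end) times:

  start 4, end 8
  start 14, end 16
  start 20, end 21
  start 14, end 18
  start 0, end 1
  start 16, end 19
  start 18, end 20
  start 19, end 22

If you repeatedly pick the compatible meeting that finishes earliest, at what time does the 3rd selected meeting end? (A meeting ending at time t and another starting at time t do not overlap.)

16

Greedy by earliest finish: after sorting by end time, pick each interval compatible with the last pick.
By end time: (0,1), (4,8), (14,16), (14,18), (16,19), (18,20), (20,21), (19,22).
Pick (0,1); next start ≥ 1 → (4,8); next start ≥ 8 → (14,16); next start ≥ 16 → (16,19); next start ≥ 19 → (20,21).
Selected: (0,1) (4,8) (14,16) (16,19) (20,21)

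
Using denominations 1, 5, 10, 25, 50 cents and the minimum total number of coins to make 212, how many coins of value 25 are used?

212 = 4×50 + 1×10 + 2×1
Count of 25: 0

0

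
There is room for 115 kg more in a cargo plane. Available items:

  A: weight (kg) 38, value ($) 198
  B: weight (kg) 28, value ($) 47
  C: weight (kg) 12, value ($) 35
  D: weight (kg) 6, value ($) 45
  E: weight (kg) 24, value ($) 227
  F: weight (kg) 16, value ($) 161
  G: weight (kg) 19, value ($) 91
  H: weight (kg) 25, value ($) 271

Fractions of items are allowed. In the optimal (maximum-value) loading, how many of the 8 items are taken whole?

Order: H (271/25=10.84) > F (161/16=10.06) > E (227/24=9.46) > D (45/6=7.50) > A (198/38=5.21) > G (91/19=4.79) > C (35/12=2.92) > B (47/28=1.68)
Fill: take H (25 @ 271) → take F (16 @ 161) → take E (24 @ 227) → take D (6 @ 45) → take A (38 @ 198) → take 6/19 of G → 28.74; 115/115 used.
5 item(s) taken whole; one partial (take 6/19 of G).

5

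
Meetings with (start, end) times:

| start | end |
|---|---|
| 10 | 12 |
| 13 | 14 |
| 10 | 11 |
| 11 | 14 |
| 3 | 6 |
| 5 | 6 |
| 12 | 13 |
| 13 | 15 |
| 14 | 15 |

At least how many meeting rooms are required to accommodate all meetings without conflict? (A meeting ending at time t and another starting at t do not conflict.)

3

Count concurrent intervals with a sweep; the peak is the room count.
Events (time:±→running): 3:+→1 5:+→2 6:-→1 6:-→0 10:+→1 10:+→2 11:-→1 11:+→2 12:-→1 12:+→2 13:-→1 13:+→2 13:+→3 … peak 3.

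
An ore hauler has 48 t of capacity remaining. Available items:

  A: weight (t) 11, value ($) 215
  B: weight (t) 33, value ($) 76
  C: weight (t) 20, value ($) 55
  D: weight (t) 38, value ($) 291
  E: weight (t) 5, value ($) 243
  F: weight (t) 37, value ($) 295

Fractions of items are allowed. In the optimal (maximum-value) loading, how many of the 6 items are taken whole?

2

Sort by value per unit weight and fill in that order.
Order: E (243/5=48.60) > A (215/11=19.55) > F (295/37=7.97) > D (291/38=7.66) > C (55/20=2.75) > B (76/33=2.30)
Fill: take E (5 @ 243) → take A (11 @ 215) → take 32/37 of F → 255.14; 48/48 used.
2 item(s) taken whole; one partial (take 32/37 of F).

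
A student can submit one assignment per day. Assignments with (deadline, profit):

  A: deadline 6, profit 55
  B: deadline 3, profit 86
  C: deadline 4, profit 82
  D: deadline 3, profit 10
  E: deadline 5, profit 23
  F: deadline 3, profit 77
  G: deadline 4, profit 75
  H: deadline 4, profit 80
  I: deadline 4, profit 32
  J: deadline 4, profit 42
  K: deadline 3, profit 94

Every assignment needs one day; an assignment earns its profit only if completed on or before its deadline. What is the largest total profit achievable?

Sort by profit descending; place each in the latest free slot ≤ its deadline.
By profit: K(d3,94), B(d3,86), C(d4,82), H(d4,80), F(d3,77), G(d4,75), A(d6,55), J(d4,42), I(d4,32), E(d5,23), D(d3,10)
K→slot 3; B→slot 2; C→slot 4; H→slot 1; F skipped; G skipped; A→slot 6; J skipped; I skipped; E→slot 5; D skipped.
Profit = 80 + 86 + 94 + 82 + 23 + 55 = 420

420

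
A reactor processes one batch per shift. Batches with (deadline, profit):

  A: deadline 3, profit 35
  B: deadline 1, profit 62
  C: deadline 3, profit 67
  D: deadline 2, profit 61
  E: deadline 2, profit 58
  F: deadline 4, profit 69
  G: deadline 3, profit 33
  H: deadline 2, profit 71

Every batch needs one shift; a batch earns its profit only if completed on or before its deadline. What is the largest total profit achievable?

Take jobs in profit order; each goes to the latest open slot no later than its deadline.
Profit order: H=71 F=69 C=67 B=62 D=61 E=58 A=35 G=33
Assign: H→slot 2, F→slot 4, C→slot 3, B→slot 1, D skipped, E skipped, A skipped, G skipped.
Slots: [1:B] [2:H] [3:C] [4:F]
Profit = 62 + 71 + 67 + 69 = 269

269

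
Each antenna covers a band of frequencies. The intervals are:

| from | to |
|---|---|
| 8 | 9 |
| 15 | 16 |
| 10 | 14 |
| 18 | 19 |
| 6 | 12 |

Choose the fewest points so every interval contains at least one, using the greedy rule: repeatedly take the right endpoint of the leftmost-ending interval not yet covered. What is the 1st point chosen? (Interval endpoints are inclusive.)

Sort by right endpoint; whenever an interval is uncovered, place a point at its right end.
Sorted: [8,9] [6,12] [10,14] [15,16] [18,19]
{[8,9],[6,12]} hit by 9; {[10,14]} hit by 14; {[15,16]} hit by 16; {[18,19]} hit by 19.
Points: 9, 14, 16, 19 (4 total).

9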